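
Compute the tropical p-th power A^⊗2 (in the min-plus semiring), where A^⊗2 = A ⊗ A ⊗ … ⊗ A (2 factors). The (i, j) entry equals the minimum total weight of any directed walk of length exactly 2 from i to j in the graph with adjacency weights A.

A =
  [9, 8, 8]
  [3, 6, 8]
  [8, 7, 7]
A^⊗2 =
  [11, 14, 15]
  [9, 11, 11]
  [10, 13, 14]

Each entry (A^⊗2)_ij equals the minimum over all length-2 walks i = v_0 → v_1 → … → v_2 = j of Σ_t A[v_t][v_{t+1}]. For example, for (i, j) = (0, 2) we minimise over 3 possible intermediate vertex sequences; the minimum is 15, attained along the walk 0 → 2 → 2.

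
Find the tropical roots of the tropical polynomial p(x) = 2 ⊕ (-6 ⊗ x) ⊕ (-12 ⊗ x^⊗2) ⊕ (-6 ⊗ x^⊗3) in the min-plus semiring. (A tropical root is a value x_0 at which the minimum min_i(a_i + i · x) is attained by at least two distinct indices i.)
Roots: {-6, 6, 8}

Each tropical root is a break point of the lower envelope of the lines y = a_i + i · x (there are 4 lines, with slopes 0, 1, ..., 3). Only the lines that attain the minimum somewhere contribute to roots; other lines are dominated. Here the surviving (envelope) indices are i = 3, i = 2, i = 1, i = 0.
Intersections between consecutive envelope lines give the roots: for adjacent envelope indices i < j the intersection is x = (a_i − a_j) / (j − i). Reading off the sorted break points: {-6, 6, 8}.
Verification: at each break x_0, at least two indices attain the minimum of min_i(a_i + i · x_0).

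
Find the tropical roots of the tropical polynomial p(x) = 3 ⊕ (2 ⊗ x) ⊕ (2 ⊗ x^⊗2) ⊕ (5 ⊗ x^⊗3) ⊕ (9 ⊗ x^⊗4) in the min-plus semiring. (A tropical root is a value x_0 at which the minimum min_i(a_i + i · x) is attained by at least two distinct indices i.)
Roots: {-4, -3, 0, 1}

Each tropical root is a break point of the lower envelope of the lines y = a_i + i · x (there are 5 lines, with slopes 0, 1, ..., 4). Only the lines that attain the minimum somewhere contribute to roots; other lines are dominated. Here the surviving (envelope) indices are i = 4, i = 3, i = 2, i = 1, i = 0.
Intersections between consecutive envelope lines give the roots: for adjacent envelope indices i < j the intersection is x = (a_i − a_j) / (j − i). Reading off the sorted break points: {-4, -3, 0, 1}.
Verification: at each break x_0, at least two indices attain the minimum of min_i(a_i + i · x_0).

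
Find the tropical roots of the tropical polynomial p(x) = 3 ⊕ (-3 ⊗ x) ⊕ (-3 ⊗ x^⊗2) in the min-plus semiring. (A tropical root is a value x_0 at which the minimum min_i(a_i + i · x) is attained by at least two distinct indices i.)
Roots: {0, 6}

Each tropical root is a break point of the lower envelope of the lines y = a_i + i · x (there are 3 lines, with slopes 0, 1, ..., 2). Only the lines that attain the minimum somewhere contribute to roots; other lines are dominated. Here the surviving (envelope) indices are i = 2, i = 1, i = 0.
Intersections between consecutive envelope lines give the roots: for adjacent envelope indices i < j the intersection is x = (a_i − a_j) / (j − i). Reading off the sorted break points: {0, 6}.
Verification: at each break x_0, at least two indices attain the minimum of min_i(a_i + i · x_0).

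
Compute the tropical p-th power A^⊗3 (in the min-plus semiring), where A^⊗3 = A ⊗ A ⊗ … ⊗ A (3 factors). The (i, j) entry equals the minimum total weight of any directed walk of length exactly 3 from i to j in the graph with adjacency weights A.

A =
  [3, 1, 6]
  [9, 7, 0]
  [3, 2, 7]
A^⊗3 =
  [4, 3, 4]
  [6, 4, 2]
  [5, 4, 4]

Each entry (A^⊗3)_ij equals the minimum over all length-3 walks i = v_0 → v_1 → … → v_3 = j of Σ_t A[v_t][v_{t+1}]. For example, for (i, j) = (0, 2) we minimise over 9 possible intermediate vertex sequences; the minimum is 4, attained along the walk 0 → 0 → 1 → 2.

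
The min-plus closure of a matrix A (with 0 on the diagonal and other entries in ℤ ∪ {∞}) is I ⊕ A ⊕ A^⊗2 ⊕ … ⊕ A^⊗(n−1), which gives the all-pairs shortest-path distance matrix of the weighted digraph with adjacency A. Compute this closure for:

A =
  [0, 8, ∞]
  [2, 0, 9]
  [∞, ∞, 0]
Closure =
  [0, 8, 17]
  [2, 0, 9]
  [∞, ∞, 0]

This is the Floyd-Warshall all-pairs shortest-path computation. For each intermediate vertex k = 0, 1, …, 2, update dist[i][j] ← min(dist[i][j], dist[i][k] + dist[k][j]). The final matrix gives, for each (i, j), the minimum total weight of any directed path from i to j (possibly empty when i = j).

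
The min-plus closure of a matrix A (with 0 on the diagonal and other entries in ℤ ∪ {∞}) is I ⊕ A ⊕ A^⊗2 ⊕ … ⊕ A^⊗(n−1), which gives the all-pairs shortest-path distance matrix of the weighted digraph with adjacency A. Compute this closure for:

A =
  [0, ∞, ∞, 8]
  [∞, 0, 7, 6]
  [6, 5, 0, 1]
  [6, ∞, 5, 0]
Closure =
  [0, 18, 13, 8]
  [12, 0, 7, 6]
  [6, 5, 0, 1]
  [6, 10, 5, 0]

This is the Floyd-Warshall all-pairs shortest-path computation. For each intermediate vertex k = 0, 1, …, 3, update dist[i][j] ← min(dist[i][j], dist[i][k] + dist[k][j]). The final matrix gives, for each (i, j), the minimum total weight of any directed path from i to j (possibly empty when i = j).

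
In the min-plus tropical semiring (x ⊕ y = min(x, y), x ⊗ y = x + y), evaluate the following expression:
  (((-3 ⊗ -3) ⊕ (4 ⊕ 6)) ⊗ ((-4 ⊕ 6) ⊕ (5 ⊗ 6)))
(((-3 ⊗ -3) ⊕ (4 ⊕ 6)) ⊗ ((-4 ⊕ 6) ⊕ (5 ⊗ 6))) = -10

Expand innermost to outermost. Recall ⊕ takes the minimum of its arguments and ⊗ takes their sum. Working out the expression (((-3 ⊗ -3) ⊕ (4 ⊕ 6)) ⊗ ((-4 ⊕ 6) ⊕ (5 ⊗ 6))) gives -10.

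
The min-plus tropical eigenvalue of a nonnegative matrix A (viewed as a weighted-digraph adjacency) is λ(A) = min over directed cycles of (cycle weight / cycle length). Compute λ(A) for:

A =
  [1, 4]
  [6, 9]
λ(A) = 1

Enumerate directed cycles and compute their means (weight / length). Sample:
  cycle 0 → 0: weight = 1, length = 1, mean = 1/1 ≈ 1.000
  cycle 1 → 1: weight = 9, length = 1, mean = 9/1 ≈ 9.000
  cycle 0 → 1 → 0: weight = 10, length = 2, mean = 10/2 ≈ 5.000
  cycle 1 → 0 → 1: weight = 10, length = 2, mean = 10/2 ≈ 5.000
Minimum mean = 1.000, attained e.g. along the cycle 0 → 0 with weight 1 and length 1. So λ(A) = 1/1 = 1.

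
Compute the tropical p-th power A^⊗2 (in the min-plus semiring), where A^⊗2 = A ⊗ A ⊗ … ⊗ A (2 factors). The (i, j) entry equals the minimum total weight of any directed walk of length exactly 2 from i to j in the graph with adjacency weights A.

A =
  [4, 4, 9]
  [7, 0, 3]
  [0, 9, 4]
A^⊗2 =
  [8, 4, 7]
  [3, 0, 3]
  [4, 4, 8]

Each entry (A^⊗2)_ij equals the minimum over all length-2 walks i = v_0 → v_1 → … → v_2 = j of Σ_t A[v_t][v_{t+1}]. For example, for (i, j) = (0, 2) we minimise over 3 possible intermediate vertex sequences; the minimum is 7, attained along the walk 0 → 1 → 2.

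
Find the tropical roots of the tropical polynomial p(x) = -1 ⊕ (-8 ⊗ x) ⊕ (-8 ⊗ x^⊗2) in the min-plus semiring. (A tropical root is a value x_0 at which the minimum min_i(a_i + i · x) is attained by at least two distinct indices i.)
Roots: {0, 7}

Each tropical root is a break point of the lower envelope of the lines y = a_i + i · x (there are 3 lines, with slopes 0, 1, ..., 2). Only the lines that attain the minimum somewhere contribute to roots; other lines are dominated. Here the surviving (envelope) indices are i = 2, i = 1, i = 0.
Intersections between consecutive envelope lines give the roots: for adjacent envelope indices i < j the intersection is x = (a_i − a_j) / (j − i). Reading off the sorted break points: {0, 7}.
Verification: at each break x_0, at least two indices attain the minimum of min_i(a_i + i · x_0).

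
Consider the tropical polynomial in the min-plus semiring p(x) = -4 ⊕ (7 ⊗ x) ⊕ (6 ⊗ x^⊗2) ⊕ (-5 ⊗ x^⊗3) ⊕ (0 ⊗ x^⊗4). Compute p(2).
p(2) = -4

A tropical monomial a ⊗ x^⊗i evaluates to a + i · x. Evaluating each term at x = 2:
  Term 0 contributes -4 + 0 · 2 = -4
  Term 1 contributes 7 + 1 · 2 = 9
  Term 2 contributes 6 + 2 · 2 = 10
  Term 3 contributes -5 + 3 · 2 = 1
  Term 4 contributes 0 + 4 · 2 = 8
p(2) = ⊕ of these = min[-4, 9, 10, 1, 8] = -4.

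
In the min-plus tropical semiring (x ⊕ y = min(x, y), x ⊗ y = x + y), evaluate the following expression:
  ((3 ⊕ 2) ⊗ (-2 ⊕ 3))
((3 ⊕ 2) ⊗ (-2 ⊕ 3)) = 0

Expand innermost to outermost. Recall ⊕ takes the minimum of its arguments and ⊗ takes their sum. Working out the expression ((3 ⊕ 2) ⊗ (-2 ⊕ 3)) gives 0.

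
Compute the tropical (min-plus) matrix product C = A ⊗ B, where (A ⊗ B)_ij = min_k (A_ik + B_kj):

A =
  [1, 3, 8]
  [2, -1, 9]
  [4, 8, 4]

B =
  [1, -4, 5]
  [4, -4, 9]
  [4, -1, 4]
A ⊗ B =
  [2, -3, 6]
  [3, -5, 7]
  [5, 0, 8]

Apply the min-plus product entry-by-entry:
  C[0][0] = min over k of (A[0][0] + B[0][0] = 1 + 1 = 2, A[0][1] + B[1][0] = 3 + 4 = 7, A[0][2] + B[2][0] = 8 + 4 = 12) = 2 (attained at k = 0)
  C[0][1] = min over k of (A[0][0] + B[0][1] = 1 + -4 = -3, A[0][1] + B[1][1] = 3 + -4 = -1, A[0][2] + B[2][1] = 8 + -1 = 7) = -3 (attained at k = 0)
  C[0][2] = min over k of (A[0][0] + B[0][2] = 1 + 5 = 6, A[0][1] + B[1][2] = 3 + 9 = 12, A[0][2] + B[2][2] = 8 + 4 = 12) = 6 (attained at k = 0)
  C[1][0] = min over k of (A[1][0] + B[0][0] = 2 + 1 = 3, A[1][1] + B[1][0] = -1 + 4 = 3, A[1][2] + B[2][0] = 9 + 4 = 13) = 3 (attained at k = 0)
  C[1][1] = min over k of (A[1][0] + B[0][1] = 2 + -4 = -2, A[1][1] + B[1][1] = -1 + -4 = -5, A[1][2] + B[2][1] = 9 + -1 = 8) = -5 (attained at k = 1)
  C[1][2] = min over k of (A[1][0] + B[0][2] = 2 + 5 = 7, A[1][1] + B[1][2] = -1 + 9 = 8, A[1][2] + B[2][2] = 9 + 4 = 13) = 7 (attained at k = 0)
  C[2][0] = min over k of (A[2][0] + B[0][0] = 4 + 1 = 5, A[2][1] + B[1][0] = 8 + 4 = 12, A[2][2] + B[2][0] = 4 + 4 = 8) = 5 (attained at k = 0)
  C[2][1] = min over k of (A[2][0] + B[0][1] = 4 + -4 = 0, A[2][1] + B[1][1] = 8 + -4 = 4, A[2][2] + B[2][1] = 4 + -1 = 3) = 0 (attained at k = 0)
  C[2][2] = min over k of (A[2][0] + B[0][2] = 4 + 5 = 9, A[2][1] + B[1][2] = 8 + 9 = 17, A[2][2] + B[2][2] = 4 + 4 = 8) = 8 (attained at k = 2)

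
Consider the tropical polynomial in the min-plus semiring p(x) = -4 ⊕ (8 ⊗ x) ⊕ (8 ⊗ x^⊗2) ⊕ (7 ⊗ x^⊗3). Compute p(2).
p(2) = -4

A tropical monomial a ⊗ x^⊗i evaluates to a + i · x. Evaluating each term at x = 2:
  Term 0 contributes -4 + 0 · 2 = -4
  Term 1 contributes 8 + 1 · 2 = 10
  Term 2 contributes 8 + 2 · 2 = 12
  Term 3 contributes 7 + 3 · 2 = 13
p(2) = ⊕ of these = min[-4, 10, 12, 13] = -4.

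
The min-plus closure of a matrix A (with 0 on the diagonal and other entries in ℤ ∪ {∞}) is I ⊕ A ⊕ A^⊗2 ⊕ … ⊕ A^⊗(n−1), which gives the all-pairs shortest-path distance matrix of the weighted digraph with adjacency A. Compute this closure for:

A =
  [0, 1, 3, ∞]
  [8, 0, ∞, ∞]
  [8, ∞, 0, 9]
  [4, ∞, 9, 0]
Closure =
  [0, 1, 3, 12]
  [8, 0, 11, 20]
  [8, 9, 0, 9]
  [4, 5, 7, 0]

This is the Floyd-Warshall all-pairs shortest-path computation. For each intermediate vertex k = 0, 1, …, 3, update dist[i][j] ← min(dist[i][j], dist[i][k] + dist[k][j]). The final matrix gives, for each (i, j), the minimum total weight of any directed path from i to j (possibly empty when i = j).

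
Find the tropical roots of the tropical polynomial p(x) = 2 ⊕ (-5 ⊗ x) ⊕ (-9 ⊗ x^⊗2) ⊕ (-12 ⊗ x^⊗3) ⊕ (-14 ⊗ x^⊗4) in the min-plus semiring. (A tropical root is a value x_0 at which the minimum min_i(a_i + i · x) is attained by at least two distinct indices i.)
Roots: {2, 3, 4, 7}

Each tropical root is a break point of the lower envelope of the lines y = a_i + i · x (there are 5 lines, with slopes 0, 1, ..., 4). Only the lines that attain the minimum somewhere contribute to roots; other lines are dominated. Here the surviving (envelope) indices are i = 4, i = 3, i = 2, i = 1, i = 0.
Intersections between consecutive envelope lines give the roots: for adjacent envelope indices i < j the intersection is x = (a_i − a_j) / (j − i). Reading off the sorted break points: {2, 3, 4, 7}.
Verification: at each break x_0, at least two indices attain the minimum of min_i(a_i + i · x_0).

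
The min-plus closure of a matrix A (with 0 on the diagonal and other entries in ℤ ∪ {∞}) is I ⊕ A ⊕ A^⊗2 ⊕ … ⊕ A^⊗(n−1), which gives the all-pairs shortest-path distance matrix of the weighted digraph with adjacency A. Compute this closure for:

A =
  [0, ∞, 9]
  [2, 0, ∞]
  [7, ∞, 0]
Closure =
  [0, ∞, 9]
  [2, 0, 11]
  [7, ∞, 0]

This is the Floyd-Warshall all-pairs shortest-path computation. For each intermediate vertex k = 0, 1, …, 2, update dist[i][j] ← min(dist[i][j], dist[i][k] + dist[k][j]). The final matrix gives, for each (i, j), the minimum total weight of any directed path from i to j (possibly empty when i = j).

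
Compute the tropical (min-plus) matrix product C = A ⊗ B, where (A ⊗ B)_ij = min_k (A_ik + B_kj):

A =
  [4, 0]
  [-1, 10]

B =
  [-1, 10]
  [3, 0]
A ⊗ B =
  [3, 0]
  [-2, 9]

Apply the min-plus product entry-by-entry:
  C[0][0] = min over k of (A[0][0] + B[0][0] = 4 + -1 = 3, A[0][1] + B[1][0] = 0 + 3 = 3) = 3 (attained at k = 0)
  C[0][1] = min over k of (A[0][0] + B[0][1] = 4 + 10 = 14, A[0][1] + B[1][1] = 0 + 0 = 0) = 0 (attained at k = 1)
  C[1][0] = min over k of (A[1][0] + B[0][0] = -1 + -1 = -2, A[1][1] + B[1][0] = 10 + 3 = 13) = -2 (attained at k = 0)
  C[1][1] = min over k of (A[1][0] + B[0][1] = -1 + 10 = 9, A[1][1] + B[1][1] = 10 + 0 = 10) = 9 (attained at k = 0)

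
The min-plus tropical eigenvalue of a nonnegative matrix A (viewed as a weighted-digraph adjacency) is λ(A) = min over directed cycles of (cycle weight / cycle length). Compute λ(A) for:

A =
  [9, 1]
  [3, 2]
λ(A) = 2

Enumerate directed cycles and compute their means (weight / length). Sample:
  cycle 0 → 0: weight = 9, length = 1, mean = 9/1 ≈ 9.000
  cycle 1 → 1: weight = 2, length = 1, mean = 2/1 ≈ 2.000
  cycle 0 → 1 → 0: weight = 4, length = 2, mean = 4/2 ≈ 2.000
  cycle 1 → 0 → 1: weight = 4, length = 2, mean = 4/2 ≈ 2.000
Minimum mean = 2.000, attained e.g. along the cycle 1 → 1 with weight 2 and length 1. So λ(A) = 2/1 = 2.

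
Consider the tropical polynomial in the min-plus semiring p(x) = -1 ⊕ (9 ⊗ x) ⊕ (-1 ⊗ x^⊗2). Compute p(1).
p(1) = -1

A tropical monomial a ⊗ x^⊗i evaluates to a + i · x. Evaluating each term at x = 1:
  Term 0 contributes -1 + 0 · 1 = -1
  Term 1 contributes 9 + 1 · 1 = 10
  Term 2 contributes -1 + 2 · 1 = 1
p(1) = ⊕ of these = min[-1, 10, 1] = -1.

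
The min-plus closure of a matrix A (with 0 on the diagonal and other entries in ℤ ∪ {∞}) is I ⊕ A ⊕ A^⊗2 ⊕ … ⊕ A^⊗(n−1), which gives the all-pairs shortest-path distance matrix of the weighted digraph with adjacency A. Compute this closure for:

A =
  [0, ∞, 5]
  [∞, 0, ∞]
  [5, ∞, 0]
Closure =
  [0, ∞, 5]
  [∞, 0, ∞]
  [5, ∞, 0]

This is the Floyd-Warshall all-pairs shortest-path computation. For each intermediate vertex k = 0, 1, …, 2, update dist[i][j] ← min(dist[i][j], dist[i][k] + dist[k][j]). The final matrix gives, for each (i, j), the minimum total weight of any directed path from i to j (possibly empty when i = j).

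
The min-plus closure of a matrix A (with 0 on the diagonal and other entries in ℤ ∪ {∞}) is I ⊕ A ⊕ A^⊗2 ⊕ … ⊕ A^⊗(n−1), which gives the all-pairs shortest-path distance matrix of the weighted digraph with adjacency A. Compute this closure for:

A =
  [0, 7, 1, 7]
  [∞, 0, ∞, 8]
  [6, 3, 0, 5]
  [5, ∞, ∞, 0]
Closure =
  [0, 4, 1, 6]
  [13, 0, 14, 8]
  [6, 3, 0, 5]
  [5, 9, 6, 0]

This is the Floyd-Warshall all-pairs shortest-path computation. For each intermediate vertex k = 0, 1, …, 3, update dist[i][j] ← min(dist[i][j], dist[i][k] + dist[k][j]). The final matrix gives, for each (i, j), the minimum total weight of any directed path from i to j (possibly empty when i = j).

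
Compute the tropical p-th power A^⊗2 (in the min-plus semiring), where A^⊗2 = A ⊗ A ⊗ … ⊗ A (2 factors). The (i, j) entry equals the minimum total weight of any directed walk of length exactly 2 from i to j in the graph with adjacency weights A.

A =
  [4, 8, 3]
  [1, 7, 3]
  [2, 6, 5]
A^⊗2 =
  [5, 9, 7]
  [5, 9, 4]
  [6, 10, 5]

Each entry (A^⊗2)_ij equals the minimum over all length-2 walks i = v_0 → v_1 → … → v_2 = j of Σ_t A[v_t][v_{t+1}]. For example, for (i, j) = (0, 2) we minimise over 3 possible intermediate vertex sequences; the minimum is 7, attained along the walk 0 → 0 → 2.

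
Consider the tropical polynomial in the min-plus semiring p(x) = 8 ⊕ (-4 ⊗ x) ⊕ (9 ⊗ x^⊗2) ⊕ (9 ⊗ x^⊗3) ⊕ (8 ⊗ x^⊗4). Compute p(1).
p(1) = -3

A tropical monomial a ⊗ x^⊗i evaluates to a + i · x. Evaluating each term at x = 1:
  Term 0 contributes 8 + 0 · 1 = 8
  Term 1 contributes -4 + 1 · 1 = -3
  Term 2 contributes 9 + 2 · 1 = 11
  Term 3 contributes 9 + 3 · 1 = 12
  Term 4 contributes 8 + 4 · 1 = 12
p(1) = ⊕ of these = min[8, -3, 11, 12, 12] = -3.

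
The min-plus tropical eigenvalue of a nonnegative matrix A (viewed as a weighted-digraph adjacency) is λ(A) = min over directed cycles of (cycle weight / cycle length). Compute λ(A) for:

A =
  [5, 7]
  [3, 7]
λ(A) = 5

Enumerate directed cycles and compute their means (weight / length). Sample:
  cycle 0 → 0: weight = 5, length = 1, mean = 5/1 ≈ 5.000
  cycle 1 → 1: weight = 7, length = 1, mean = 7/1 ≈ 7.000
  cycle 0 → 1 → 0: weight = 10, length = 2, mean = 10/2 ≈ 5.000
  cycle 1 → 0 → 1: weight = 10, length = 2, mean = 10/2 ≈ 5.000
Minimum mean = 5.000, attained e.g. along the cycle 0 → 0 with weight 5 and length 1. So λ(A) = 5/1 = 5.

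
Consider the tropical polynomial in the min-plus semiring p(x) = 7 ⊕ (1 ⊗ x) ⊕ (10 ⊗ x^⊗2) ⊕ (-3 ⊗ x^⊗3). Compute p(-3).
p(-3) = -12

A tropical monomial a ⊗ x^⊗i evaluates to a + i · x. Evaluating each term at x = -3:
  Term 0 contributes 7 + 0 · -3 = 7
  Term 1 contributes 1 + 1 · -3 = -2
  Term 2 contributes 10 + 2 · -3 = 4
  Term 3 contributes -3 + 3 · -3 = -12
p(-3) = ⊕ of these = min[7, -2, 4, -12] = -12.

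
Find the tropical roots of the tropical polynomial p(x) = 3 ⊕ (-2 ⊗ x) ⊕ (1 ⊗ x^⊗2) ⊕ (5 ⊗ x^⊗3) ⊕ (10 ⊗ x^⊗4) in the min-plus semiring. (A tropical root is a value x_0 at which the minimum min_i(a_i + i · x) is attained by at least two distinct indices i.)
Roots: {-5, -4, -3, 5}

Each tropical root is a break point of the lower envelope of the lines y = a_i + i · x (there are 5 lines, with slopes 0, 1, ..., 4). Only the lines that attain the minimum somewhere contribute to roots; other lines are dominated. Here the surviving (envelope) indices are i = 4, i = 3, i = 2, i = 1, i = 0.
Intersections between consecutive envelope lines give the roots: for adjacent envelope indices i < j the intersection is x = (a_i − a_j) / (j − i). Reading off the sorted break points: {-5, -4, -3, 5}.
Verification: at each break x_0, at least two indices attain the minimum of min_i(a_i + i · x_0).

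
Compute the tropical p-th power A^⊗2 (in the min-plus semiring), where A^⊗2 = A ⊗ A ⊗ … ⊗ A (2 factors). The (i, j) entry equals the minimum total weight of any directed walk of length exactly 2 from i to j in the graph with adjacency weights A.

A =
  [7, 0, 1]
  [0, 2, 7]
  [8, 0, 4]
A^⊗2 =
  [0, 1, 5]
  [2, 0, 1]
  [0, 2, 7]

Each entry (A^⊗2)_ij equals the minimum over all length-2 walks i = v_0 → v_1 → … → v_2 = j of Σ_t A[v_t][v_{t+1}]. For example, for (i, j) = (0, 2) we minimise over 3 possible intermediate vertex sequences; the minimum is 5, attained along the walk 0 → 2 → 2.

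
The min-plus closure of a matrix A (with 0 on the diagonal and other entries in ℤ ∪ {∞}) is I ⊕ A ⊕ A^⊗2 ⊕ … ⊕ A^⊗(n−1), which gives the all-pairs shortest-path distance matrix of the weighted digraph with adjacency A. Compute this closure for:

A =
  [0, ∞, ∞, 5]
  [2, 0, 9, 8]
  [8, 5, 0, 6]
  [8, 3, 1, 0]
Closure =
  [0, 8, 6, 5]
  [2, 0, 8, 7]
  [7, 5, 0, 6]
  [5, 3, 1, 0]

This is the Floyd-Warshall all-pairs shortest-path computation. For each intermediate vertex k = 0, 1, …, 3, update dist[i][j] ← min(dist[i][j], dist[i][k] + dist[k][j]). The final matrix gives, for each (i, j), the minimum total weight of any directed path from i to j (possibly empty when i = j).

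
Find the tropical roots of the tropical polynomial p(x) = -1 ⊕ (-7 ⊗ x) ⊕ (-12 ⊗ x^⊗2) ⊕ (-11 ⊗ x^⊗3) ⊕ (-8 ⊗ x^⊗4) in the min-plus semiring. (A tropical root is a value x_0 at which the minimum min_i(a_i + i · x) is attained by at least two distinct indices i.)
Roots: {-3, -1, 5, 6}

Each tropical root is a break point of the lower envelope of the lines y = a_i + i · x (there are 5 lines, with slopes 0, 1, ..., 4). Only the lines that attain the minimum somewhere contribute to roots; other lines are dominated. Here the surviving (envelope) indices are i = 4, i = 3, i = 2, i = 1, i = 0.
Intersections between consecutive envelope lines give the roots: for adjacent envelope indices i < j the intersection is x = (a_i − a_j) / (j − i). Reading off the sorted break points: {-3, -1, 5, 6}.
Verification: at each break x_0, at least two indices attain the minimum of min_i(a_i + i · x_0).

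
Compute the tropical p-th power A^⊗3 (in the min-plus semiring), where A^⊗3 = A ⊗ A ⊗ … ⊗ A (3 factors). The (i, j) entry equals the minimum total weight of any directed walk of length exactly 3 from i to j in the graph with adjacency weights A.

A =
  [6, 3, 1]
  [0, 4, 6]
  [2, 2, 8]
A^⊗3 =
  [3, 6, 4]
  [3, 3, 5]
  [5, 5, 3]

Each entry (A^⊗3)_ij equals the minimum over all length-3 walks i = v_0 → v_1 → … → v_3 = j of Σ_t A[v_t][v_{t+1}]. For example, for (i, j) = (0, 2) we minimise over 9 possible intermediate vertex sequences; the minimum is 4, attained along the walk 0 → 1 → 0 → 2.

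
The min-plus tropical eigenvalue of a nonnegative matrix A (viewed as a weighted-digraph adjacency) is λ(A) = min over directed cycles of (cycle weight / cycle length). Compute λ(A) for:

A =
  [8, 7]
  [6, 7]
λ(A) = 13/2

Enumerate directed cycles and compute their means (weight / length). Sample:
  cycle 0 → 0: weight = 8, length = 1, mean = 8/1 ≈ 8.000
  cycle 1 → 1: weight = 7, length = 1, mean = 7/1 ≈ 7.000
  cycle 0 → 1 → 0: weight = 13, length = 2, mean = 13/2 ≈ 6.500
  cycle 1 → 0 → 1: weight = 13, length = 2, mean = 13/2 ≈ 6.500
Minimum mean = 6.500, attained e.g. along the cycle 0 → 1 → 0 with weight 13 and length 2. So λ(A) = 13/2 = 13/2.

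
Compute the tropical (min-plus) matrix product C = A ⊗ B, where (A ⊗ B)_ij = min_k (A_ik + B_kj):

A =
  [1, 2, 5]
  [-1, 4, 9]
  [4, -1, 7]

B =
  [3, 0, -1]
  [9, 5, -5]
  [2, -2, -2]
A ⊗ B =
  [4, 1, -3]
  [2, -1, -2]
  [7, 4, -6]

Apply the min-plus product entry-by-entry:
  C[0][0] = min over k of (A[0][0] + B[0][0] = 1 + 3 = 4, A[0][1] + B[1][0] = 2 + 9 = 11, A[0][2] + B[2][0] = 5 + 2 = 7) = 4 (attained at k = 0)
  C[0][1] = min over k of (A[0][0] + B[0][1] = 1 + 0 = 1, A[0][1] + B[1][1] = 2 + 5 = 7, A[0][2] + B[2][1] = 5 + -2 = 3) = 1 (attained at k = 0)
  C[0][2] = min over k of (A[0][0] + B[0][2] = 1 + -1 = 0, A[0][1] + B[1][2] = 2 + -5 = -3, A[0][2] + B[2][2] = 5 + -2 = 3) = -3 (attained at k = 1)
  C[1][0] = min over k of (A[1][0] + B[0][0] = -1 + 3 = 2, A[1][1] + B[1][0] = 4 + 9 = 13, A[1][2] + B[2][0] = 9 + 2 = 11) = 2 (attained at k = 0)
  C[1][1] = min over k of (A[1][0] + B[0][1] = -1 + 0 = -1, A[1][1] + B[1][1] = 4 + 5 = 9, A[1][2] + B[2][1] = 9 + -2 = 7) = -1 (attained at k = 0)
  C[1][2] = min over k of (A[1][0] + B[0][2] = -1 + -1 = -2, A[1][1] + B[1][2] = 4 + -5 = -1, A[1][2] + B[2][2] = 9 + -2 = 7) = -2 (attained at k = 0)
  C[2][0] = min over k of (A[2][0] + B[0][0] = 4 + 3 = 7, A[2][1] + B[1][0] = -1 + 9 = 8, A[2][2] + B[2][0] = 7 + 2 = 9) = 7 (attained at k = 0)
  C[2][1] = min over k of (A[2][0] + B[0][1] = 4 + 0 = 4, A[2][1] + B[1][1] = -1 + 5 = 4, A[2][2] + B[2][1] = 7 + -2 = 5) = 4 (attained at k = 0)
  C[2][2] = min over k of (A[2][0] + B[0][2] = 4 + -1 = 3, A[2][1] + B[1][2] = -1 + -5 = -6, A[2][2] + B[2][2] = 7 + -2 = 5) = -6 (attained at k = 1)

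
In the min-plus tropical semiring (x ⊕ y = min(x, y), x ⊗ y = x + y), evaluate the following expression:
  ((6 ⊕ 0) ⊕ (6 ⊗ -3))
((6 ⊕ 0) ⊕ (6 ⊗ -3)) = 0

Expand innermost to outermost. Recall ⊕ takes the minimum of its arguments and ⊗ takes their sum. Working out the expression ((6 ⊕ 0) ⊕ (6 ⊗ -3)) gives 0.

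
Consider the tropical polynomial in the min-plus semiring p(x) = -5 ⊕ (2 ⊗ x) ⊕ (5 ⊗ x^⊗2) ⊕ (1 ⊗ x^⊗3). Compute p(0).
p(0) = -5

A tropical monomial a ⊗ x^⊗i evaluates to a + i · x. Evaluating each term at x = 0:
  Term 0 contributes -5 + 0 · 0 = -5
  Term 1 contributes 2 + 1 · 0 = 2
  Term 2 contributes 5 + 2 · 0 = 5
  Term 3 contributes 1 + 3 · 0 = 1
p(0) = ⊕ of these = min[-5, 2, 5, 1] = -5.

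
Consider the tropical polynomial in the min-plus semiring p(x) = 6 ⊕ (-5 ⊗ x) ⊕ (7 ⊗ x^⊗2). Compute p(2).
p(2) = -3

A tropical monomial a ⊗ x^⊗i evaluates to a + i · x. Evaluating each term at x = 2:
  Term 0 contributes 6 + 0 · 2 = 6
  Term 1 contributes -5 + 1 · 2 = -3
  Term 2 contributes 7 + 2 · 2 = 11
p(2) = ⊕ of these = min[6, -3, 11] = -3.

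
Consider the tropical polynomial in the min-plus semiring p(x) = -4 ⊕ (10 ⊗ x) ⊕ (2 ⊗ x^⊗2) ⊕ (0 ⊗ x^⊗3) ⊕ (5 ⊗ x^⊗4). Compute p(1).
p(1) = -4

A tropical monomial a ⊗ x^⊗i evaluates to a + i · x. Evaluating each term at x = 1:
  Term 0 contributes -4 + 0 · 1 = -4
  Term 1 contributes 10 + 1 · 1 = 11
  Term 2 contributes 2 + 2 · 1 = 4
  Term 3 contributes 0 + 3 · 1 = 3
  Term 4 contributes 5 + 4 · 1 = 9
p(1) = ⊕ of these = min[-4, 11, 4, 3, 9] = -4.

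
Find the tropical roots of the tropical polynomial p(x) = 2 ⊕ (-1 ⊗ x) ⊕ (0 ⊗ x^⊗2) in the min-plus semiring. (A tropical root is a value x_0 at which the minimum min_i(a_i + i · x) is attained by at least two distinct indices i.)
Roots: {-1, 3}

Each tropical root is a break point of the lower envelope of the lines y = a_i + i · x (there are 3 lines, with slopes 0, 1, ..., 2). Only the lines that attain the minimum somewhere contribute to roots; other lines are dominated. Here the surviving (envelope) indices are i = 2, i = 1, i = 0.
Intersections between consecutive envelope lines give the roots: for adjacent envelope indices i < j the intersection is x = (a_i − a_j) / (j − i). Reading off the sorted break points: {-1, 3}.
Verification: at each break x_0, at least two indices attain the minimum of min_i(a_i + i · x_0).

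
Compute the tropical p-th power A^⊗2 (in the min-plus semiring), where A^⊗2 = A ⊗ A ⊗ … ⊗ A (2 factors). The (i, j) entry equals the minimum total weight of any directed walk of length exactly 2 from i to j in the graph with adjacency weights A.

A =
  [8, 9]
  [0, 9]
A^⊗2 =
  [9, 17]
  [8, 9]

Each entry (A^⊗2)_ij equals the minimum over all length-2 walks i = v_0 → v_1 → … → v_2 = j of Σ_t A[v_t][v_{t+1}]. For example, for (i, j) = (0, 1) we minimise over 2 possible intermediate vertex sequences; the minimum is 17, attained along the walk 0 → 0 → 1.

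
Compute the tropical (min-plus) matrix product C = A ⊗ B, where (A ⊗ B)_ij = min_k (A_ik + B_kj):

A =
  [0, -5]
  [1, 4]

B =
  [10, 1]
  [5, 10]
A ⊗ B =
  [0, 1]
  [9, 2]

Apply the min-plus product entry-by-entry:
  C[0][0] = min over k of (A[0][0] + B[0][0] = 0 + 10 = 10, A[0][1] + B[1][0] = -5 + 5 = 0) = 0 (attained at k = 1)
  C[0][1] = min over k of (A[0][0] + B[0][1] = 0 + 1 = 1, A[0][1] + B[1][1] = -5 + 10 = 5) = 1 (attained at k = 0)
  C[1][0] = min over k of (A[1][0] + B[0][0] = 1 + 10 = 11, A[1][1] + B[1][0] = 4 + 5 = 9) = 9 (attained at k = 1)
  C[1][1] = min over k of (A[1][0] + B[0][1] = 1 + 1 = 2, A[1][1] + B[1][1] = 4 + 10 = 14) = 2 (attained at k = 0)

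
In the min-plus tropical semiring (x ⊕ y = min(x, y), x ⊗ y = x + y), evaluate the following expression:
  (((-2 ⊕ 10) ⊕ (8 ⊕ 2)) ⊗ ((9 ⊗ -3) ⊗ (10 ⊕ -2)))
(((-2 ⊕ 10) ⊕ (8 ⊕ 2)) ⊗ ((9 ⊗ -3) ⊗ (10 ⊕ -2))) = 2

Expand innermost to outermost. Recall ⊕ takes the minimum of its arguments and ⊗ takes their sum. Working out the expression (((-2 ⊕ 10) ⊕ (8 ⊕ 2)) ⊗ ((9 ⊗ -3) ⊗ (10 ⊕ -2))) gives 2.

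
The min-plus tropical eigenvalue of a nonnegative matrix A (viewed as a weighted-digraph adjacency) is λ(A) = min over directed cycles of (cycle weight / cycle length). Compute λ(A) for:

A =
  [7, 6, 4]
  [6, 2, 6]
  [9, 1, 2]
λ(A) = 2

Enumerate directed cycles and compute their means (weight / length). Sample:
  cycle 0 → 0: weight = 7, length = 1, mean = 7/1 ≈ 7.000
  cycle 1 → 1: weight = 2, length = 1, mean = 2/1 ≈ 2.000
  cycle 2 → 2: weight = 2, length = 1, mean = 2/1 ≈ 2.000
  cycle 0 → 1 → 0: weight = 12, length = 2, mean = 12/2 ≈ 6.000
  cycle 0 → 2 → 0: weight = 13, length = 2, mean = 13/2 ≈ 6.500
  cycle 1 → 0 → 1: weight = 12, length = 2, mean = 12/2 ≈ 6.000
Minimum mean = 2.000, attained e.g. along the cycle 1 → 1 with weight 2 and length 1. So λ(A) = 2/1 = 2.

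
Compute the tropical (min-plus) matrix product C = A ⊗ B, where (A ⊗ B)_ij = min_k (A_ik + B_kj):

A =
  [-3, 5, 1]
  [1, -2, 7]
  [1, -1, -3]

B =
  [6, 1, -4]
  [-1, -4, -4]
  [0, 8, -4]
A ⊗ B =
  [1, -2, -7]
  [-3, -6, -6]
  [-3, -5, -7]

Apply the min-plus product entry-by-entry:
  C[0][0] = min over k of (A[0][0] + B[0][0] = -3 + 6 = 3, A[0][1] + B[1][0] = 5 + -1 = 4, A[0][2] + B[2][0] = 1 + 0 = 1) = 1 (attained at k = 2)
  C[0][1] = min over k of (A[0][0] + B[0][1] = -3 + 1 = -2, A[0][1] + B[1][1] = 5 + -4 = 1, A[0][2] + B[2][1] = 1 + 8 = 9) = -2 (attained at k = 0)
  C[0][2] = min over k of (A[0][0] + B[0][2] = -3 + -4 = -7, A[0][1] + B[1][2] = 5 + -4 = 1, A[0][2] + B[2][2] = 1 + -4 = -3) = -7 (attained at k = 0)
  C[1][0] = min over k of (A[1][0] + B[0][0] = 1 + 6 = 7, A[1][1] + B[1][0] = -2 + -1 = -3, A[1][2] + B[2][0] = 7 + 0 = 7) = -3 (attained at k = 1)
  C[1][1] = min over k of (A[1][0] + B[0][1] = 1 + 1 = 2, A[1][1] + B[1][1] = -2 + -4 = -6, A[1][2] + B[2][1] = 7 + 8 = 15) = -6 (attained at k = 1)
  C[1][2] = min over k of (A[1][0] + B[0][2] = 1 + -4 = -3, A[1][1] + B[1][2] = -2 + -4 = -6, A[1][2] + B[2][2] = 7 + -4 = 3) = -6 (attained at k = 1)
  C[2][0] = min over k of (A[2][0] + B[0][0] = 1 + 6 = 7, A[2][1] + B[1][0] = -1 + -1 = -2, A[2][2] + B[2][0] = -3 + 0 = -3) = -3 (attained at k = 2)
  C[2][1] = min over k of (A[2][0] + B[0][1] = 1 + 1 = 2, A[2][1] + B[1][1] = -1 + -4 = -5, A[2][2] + B[2][1] = -3 + 8 = 5) = -5 (attained at k = 1)
  C[2][2] = min over k of (A[2][0] + B[0][2] = 1 + -4 = -3, A[2][1] + B[1][2] = -1 + -4 = -5, A[2][2] + B[2][2] = -3 + -4 = -7) = -7 (attained at k = 2)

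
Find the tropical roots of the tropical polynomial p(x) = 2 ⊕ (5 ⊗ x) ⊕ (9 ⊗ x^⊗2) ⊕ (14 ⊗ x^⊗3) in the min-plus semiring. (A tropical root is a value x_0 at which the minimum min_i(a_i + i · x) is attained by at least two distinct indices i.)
Roots: {-5, -4, -3}

Each tropical root is a break point of the lower envelope of the lines y = a_i + i · x (there are 4 lines, with slopes 0, 1, ..., 3). Only the lines that attain the minimum somewhere contribute to roots; other lines are dominated. Here the surviving (envelope) indices are i = 3, i = 2, i = 1, i = 0.
Intersections between consecutive envelope lines give the roots: for adjacent envelope indices i < j the intersection is x = (a_i − a_j) / (j − i). Reading off the sorted break points: {-5, -4, -3}.
Verification: at each break x_0, at least two indices attain the minimum of min_i(a_i + i · x_0).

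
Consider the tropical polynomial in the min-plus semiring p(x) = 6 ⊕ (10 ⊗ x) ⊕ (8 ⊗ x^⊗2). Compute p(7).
p(7) = 6

A tropical monomial a ⊗ x^⊗i evaluates to a + i · x. Evaluating each term at x = 7:
  Term 0 contributes 6 + 0 · 7 = 6
  Term 1 contributes 10 + 1 · 7 = 17
  Term 2 contributes 8 + 2 · 7 = 22
p(7) = ⊕ of these = min[6, 17, 22] = 6.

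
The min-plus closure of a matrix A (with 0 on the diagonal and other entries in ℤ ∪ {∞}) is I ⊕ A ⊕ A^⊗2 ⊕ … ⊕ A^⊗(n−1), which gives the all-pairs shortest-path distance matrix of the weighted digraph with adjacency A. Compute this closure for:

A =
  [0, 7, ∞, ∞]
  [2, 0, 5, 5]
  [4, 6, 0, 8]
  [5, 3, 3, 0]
Closure =
  [0, 7, 12, 12]
  [2, 0, 5, 5]
  [4, 6, 0, 8]
  [5, 3, 3, 0]

This is the Floyd-Warshall all-pairs shortest-path computation. For each intermediate vertex k = 0, 1, …, 3, update dist[i][j] ← min(dist[i][j], dist[i][k] + dist[k][j]). The final matrix gives, for each (i, j), the minimum total weight of any directed path from i to j (possibly empty when i = j).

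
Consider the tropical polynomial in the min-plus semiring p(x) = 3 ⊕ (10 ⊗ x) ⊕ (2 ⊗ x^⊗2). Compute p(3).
p(3) = 3

A tropical monomial a ⊗ x^⊗i evaluates to a + i · x. Evaluating each term at x = 3:
  Term 0 contributes 3 + 0 · 3 = 3
  Term 1 contributes 10 + 1 · 3 = 13
  Term 2 contributes 2 + 2 · 3 = 8
p(3) = ⊕ of these = min[3, 13, 8] = 3.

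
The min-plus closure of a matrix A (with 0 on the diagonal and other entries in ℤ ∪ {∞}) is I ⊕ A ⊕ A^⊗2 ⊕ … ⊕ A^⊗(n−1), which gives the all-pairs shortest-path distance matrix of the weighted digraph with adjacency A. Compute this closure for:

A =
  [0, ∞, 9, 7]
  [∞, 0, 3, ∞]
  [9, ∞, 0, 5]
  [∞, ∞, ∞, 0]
Closure =
  [0, ∞, 9, 7]
  [12, 0, 3, 8]
  [9, ∞, 0, 5]
  [∞, ∞, ∞, 0]

This is the Floyd-Warshall all-pairs shortest-path computation. For each intermediate vertex k = 0, 1, …, 3, update dist[i][j] ← min(dist[i][j], dist[i][k] + dist[k][j]). The final matrix gives, for each (i, j), the minimum total weight of any directed path from i to j (possibly empty when i = j).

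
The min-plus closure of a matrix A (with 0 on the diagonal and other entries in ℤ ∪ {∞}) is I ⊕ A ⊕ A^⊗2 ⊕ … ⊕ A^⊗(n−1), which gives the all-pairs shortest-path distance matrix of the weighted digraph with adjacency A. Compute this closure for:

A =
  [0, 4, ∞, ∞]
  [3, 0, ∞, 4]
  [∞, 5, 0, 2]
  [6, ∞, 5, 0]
Closure =
  [0, 4, 13, 8]
  [3, 0, 9, 4]
  [8, 5, 0, 2]
  [6, 10, 5, 0]

This is the Floyd-Warshall all-pairs shortest-path computation. For each intermediate vertex k = 0, 1, …, 3, update dist[i][j] ← min(dist[i][j], dist[i][k] + dist[k][j]). The final matrix gives, for each (i, j), the minimum total weight of any directed path from i to j (possibly empty when i = j).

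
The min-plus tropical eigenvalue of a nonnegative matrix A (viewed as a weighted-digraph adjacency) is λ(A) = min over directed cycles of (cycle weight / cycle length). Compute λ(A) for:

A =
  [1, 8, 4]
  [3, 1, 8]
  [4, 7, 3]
λ(A) = 1

Enumerate directed cycles and compute their means (weight / length). Sample:
  cycle 0 → 0: weight = 1, length = 1, mean = 1/1 ≈ 1.000
  cycle 1 → 1: weight = 1, length = 1, mean = 1/1 ≈ 1.000
  cycle 2 → 2: weight = 3, length = 1, mean = 3/1 ≈ 3.000
  cycle 0 → 1 → 0: weight = 11, length = 2, mean = 11/2 ≈ 5.500
  cycle 0 → 2 → 0: weight = 8, length = 2, mean = 8/2 ≈ 4.000
  cycle 1 → 0 → 1: weight = 11, length = 2, mean = 11/2 ≈ 5.500
Minimum mean = 1.000, attained e.g. along the cycle 0 → 0 with weight 1 and length 1. So λ(A) = 1/1 = 1.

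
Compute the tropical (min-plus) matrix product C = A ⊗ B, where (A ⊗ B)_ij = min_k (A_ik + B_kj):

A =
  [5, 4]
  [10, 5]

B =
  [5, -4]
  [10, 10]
A ⊗ B =
  [10, 1]
  [15, 6]

Apply the min-plus product entry-by-entry:
  C[0][0] = min over k of (A[0][0] + B[0][0] = 5 + 5 = 10, A[0][1] + B[1][0] = 4 + 10 = 14) = 10 (attained at k = 0)
  C[0][1] = min over k of (A[0][0] + B[0][1] = 5 + -4 = 1, A[0][1] + B[1][1] = 4 + 10 = 14) = 1 (attained at k = 0)
  C[1][0] = min over k of (A[1][0] + B[0][0] = 10 + 5 = 15, A[1][1] + B[1][0] = 5 + 10 = 15) = 15 (attained at k = 0)
  C[1][1] = min over k of (A[1][0] + B[0][1] = 10 + -4 = 6, A[1][1] + B[1][1] = 5 + 10 = 15) = 6 (attained at k = 0)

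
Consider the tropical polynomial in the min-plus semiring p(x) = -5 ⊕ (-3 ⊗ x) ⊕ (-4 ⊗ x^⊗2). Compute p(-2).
p(-2) = -8

A tropical monomial a ⊗ x^⊗i evaluates to a + i · x. Evaluating each term at x = -2:
  Term 0 contributes -5 + 0 · -2 = -5
  Term 1 contributes -3 + 1 · -2 = -5
  Term 2 contributes -4 + 2 · -2 = -8
p(-2) = ⊕ of these = min[-5, -5, -8] = -8.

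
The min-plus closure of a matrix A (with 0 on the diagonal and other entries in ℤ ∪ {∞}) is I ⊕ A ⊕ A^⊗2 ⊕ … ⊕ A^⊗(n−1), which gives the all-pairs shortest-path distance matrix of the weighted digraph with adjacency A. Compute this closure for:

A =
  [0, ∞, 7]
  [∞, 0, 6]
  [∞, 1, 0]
Closure =
  [0, 8, 7]
  [∞, 0, 6]
  [∞, 1, 0]

This is the Floyd-Warshall all-pairs shortest-path computation. For each intermediate vertex k = 0, 1, …, 2, update dist[i][j] ← min(dist[i][j], dist[i][k] + dist[k][j]). The final matrix gives, for each (i, j), the minimum total weight of any directed path from i to j (possibly empty when i = j).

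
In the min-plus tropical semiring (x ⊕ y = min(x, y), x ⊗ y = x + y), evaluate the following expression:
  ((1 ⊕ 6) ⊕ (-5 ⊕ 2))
((1 ⊕ 6) ⊕ (-5 ⊕ 2)) = -5

Expand innermost to outermost. Recall ⊕ takes the minimum of its arguments and ⊗ takes their sum. Working out the expression ((1 ⊕ 6) ⊕ (-5 ⊕ 2)) gives -5.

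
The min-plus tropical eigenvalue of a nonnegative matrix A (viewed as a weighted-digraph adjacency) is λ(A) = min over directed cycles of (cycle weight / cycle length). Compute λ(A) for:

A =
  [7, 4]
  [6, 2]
λ(A) = 2

Enumerate directed cycles and compute their means (weight / length). Sample:
  cycle 0 → 0: weight = 7, length = 1, mean = 7/1 ≈ 7.000
  cycle 1 → 1: weight = 2, length = 1, mean = 2/1 ≈ 2.000
  cycle 0 → 1 → 0: weight = 10, length = 2, mean = 10/2 ≈ 5.000
  cycle 1 → 0 → 1: weight = 10, length = 2, mean = 10/2 ≈ 5.000
Minimum mean = 2.000, attained e.g. along the cycle 1 → 1 with weight 2 and length 1. So λ(A) = 2/1 = 2.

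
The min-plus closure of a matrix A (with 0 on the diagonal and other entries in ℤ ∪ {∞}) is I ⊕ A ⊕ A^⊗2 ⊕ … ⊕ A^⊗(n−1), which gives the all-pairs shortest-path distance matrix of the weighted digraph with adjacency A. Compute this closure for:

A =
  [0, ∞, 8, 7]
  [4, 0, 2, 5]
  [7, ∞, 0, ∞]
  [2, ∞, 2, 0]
Closure =
  [0, ∞, 8, 7]
  [4, 0, 2, 5]
  [7, ∞, 0, 14]
  [2, ∞, 2, 0]

This is the Floyd-Warshall all-pairs shortest-path computation. For each intermediate vertex k = 0, 1, …, 3, update dist[i][j] ← min(dist[i][j], dist[i][k] + dist[k][j]). The final matrix gives, for each (i, j), the minimum total weight of any directed path from i to j (possibly empty when i = j).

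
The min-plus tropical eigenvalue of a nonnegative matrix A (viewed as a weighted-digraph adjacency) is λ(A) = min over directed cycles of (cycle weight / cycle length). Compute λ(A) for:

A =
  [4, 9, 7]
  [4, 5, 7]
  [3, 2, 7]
λ(A) = 4

Enumerate directed cycles and compute their means (weight / length). Sample:
  cycle 0 → 0: weight = 4, length = 1, mean = 4/1 ≈ 4.000
  cycle 1 → 1: weight = 5, length = 1, mean = 5/1 ≈ 5.000
  cycle 2 → 2: weight = 7, length = 1, mean = 7/1 ≈ 7.000
  cycle 0 → 1 → 0: weight = 13, length = 2, mean = 13/2 ≈ 6.500
  cycle 0 → 2 → 0: weight = 10, length = 2, mean = 10/2 ≈ 5.000
  cycle 1 → 0 → 1: weight = 13, length = 2, mean = 13/2 ≈ 6.500
Minimum mean = 4.000, attained e.g. along the cycle 0 → 0 with weight 4 and length 1. So λ(A) = 4/1 = 4.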